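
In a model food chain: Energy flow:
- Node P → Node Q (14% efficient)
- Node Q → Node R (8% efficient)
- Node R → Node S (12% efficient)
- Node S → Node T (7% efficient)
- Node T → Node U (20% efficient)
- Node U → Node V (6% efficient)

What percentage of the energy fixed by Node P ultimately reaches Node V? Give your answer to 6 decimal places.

Product of link efficiencies: 0.14 × 0.08 × 0.12 × 0.07 × 0.2 × 0.06 = 0.00000112896
As a percentage: 0.00000112896 × 100 = 0.000113%

0.000113%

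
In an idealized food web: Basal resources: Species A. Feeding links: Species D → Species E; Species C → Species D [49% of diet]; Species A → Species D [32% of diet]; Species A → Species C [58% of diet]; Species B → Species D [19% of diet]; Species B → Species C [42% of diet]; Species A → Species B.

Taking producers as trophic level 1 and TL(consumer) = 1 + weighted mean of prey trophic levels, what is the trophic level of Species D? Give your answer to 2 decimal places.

2.89

Species B: 1 + 1 = 2
Species C: 1 + (0.58×1 + 0.42×2) = 2.42
Species D: 1 + (0.32×1 + 0.19×2 + 0.49×2.42) = 2.8858
Species E: 1 + 2.8858 = 3.8858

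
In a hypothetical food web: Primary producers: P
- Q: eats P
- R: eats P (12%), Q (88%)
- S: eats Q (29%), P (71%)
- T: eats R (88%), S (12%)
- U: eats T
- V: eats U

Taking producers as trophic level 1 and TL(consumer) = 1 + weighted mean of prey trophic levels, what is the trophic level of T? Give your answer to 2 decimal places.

Q: 1 + 1 = 2
R: 1 + (0.12×1 + 0.88×2) = 2.88
S: 1 + (0.29×2 + 0.71×1) = 2.29
T: 1 + (0.88×2.88 + 0.12×2.29) = 3.8092
U: 1 + 3.8092 = 4.8092
V: 1 + 4.8092 = 5.8092

3.81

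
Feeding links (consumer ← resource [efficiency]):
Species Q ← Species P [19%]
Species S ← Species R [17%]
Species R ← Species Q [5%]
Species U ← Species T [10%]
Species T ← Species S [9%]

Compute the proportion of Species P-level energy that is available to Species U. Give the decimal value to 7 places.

0.0000145

Product of link efficiencies: 0.19 × 0.05 × 0.17 × 0.09 × 0.1 = 0.000014535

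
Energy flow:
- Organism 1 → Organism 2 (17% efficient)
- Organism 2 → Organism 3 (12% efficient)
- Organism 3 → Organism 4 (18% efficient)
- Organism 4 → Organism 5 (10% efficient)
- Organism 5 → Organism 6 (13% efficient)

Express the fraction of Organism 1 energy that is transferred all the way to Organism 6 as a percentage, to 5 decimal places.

0.00477%

Product of link efficiencies: 0.17 × 0.12 × 0.18 × 0.1 × 0.13 = 0.000047736
As a percentage: 0.000047736 × 100 = 0.00477%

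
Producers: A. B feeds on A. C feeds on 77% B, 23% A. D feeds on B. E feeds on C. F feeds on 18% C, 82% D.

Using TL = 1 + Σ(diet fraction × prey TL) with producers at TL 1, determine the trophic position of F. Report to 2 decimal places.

B: 1 + 1 = 2
C: 1 + (0.77×2 + 0.23×1) = 2.77
D: 1 + 2 = 3
E: 1 + 2.77 = 3.77
F: 1 + (0.18×2.77 + 0.82×3) = 3.9586

3.96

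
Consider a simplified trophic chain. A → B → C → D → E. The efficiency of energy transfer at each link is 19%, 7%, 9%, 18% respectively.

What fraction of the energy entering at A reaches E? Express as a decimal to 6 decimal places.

Product of link efficiencies: 0.19 × 0.07 × 0.09 × 0.18 = 0.00021546

0.000215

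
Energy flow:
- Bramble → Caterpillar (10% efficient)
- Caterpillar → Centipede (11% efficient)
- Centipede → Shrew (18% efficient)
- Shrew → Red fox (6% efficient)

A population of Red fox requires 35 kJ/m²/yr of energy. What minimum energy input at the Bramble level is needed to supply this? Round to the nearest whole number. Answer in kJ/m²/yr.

Cumulative transfer efficiency: 0.1 × 0.11 × 0.18 × 0.06 = 0.0001188
Bramble energy = 35 / 0.0001188 = 294613 kJ/m²/yr

294613 kJ/m²/yr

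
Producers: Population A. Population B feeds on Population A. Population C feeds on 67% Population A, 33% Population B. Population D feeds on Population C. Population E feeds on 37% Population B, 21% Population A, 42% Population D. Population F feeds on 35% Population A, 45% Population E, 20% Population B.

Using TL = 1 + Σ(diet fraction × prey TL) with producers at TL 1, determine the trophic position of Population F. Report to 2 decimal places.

Population B: 1 + 1 = 2
Population C: 1 + (0.67×1 + 0.33×2) = 2.33
Population D: 1 + 2.33 = 3.33
Population E: 1 + (0.37×2 + 0.21×1 + 0.42×3.33) = 3.3486
Population F: 1 + (0.35×1 + 0.45×3.3486 + 0.2×2) = 3.25687

3.26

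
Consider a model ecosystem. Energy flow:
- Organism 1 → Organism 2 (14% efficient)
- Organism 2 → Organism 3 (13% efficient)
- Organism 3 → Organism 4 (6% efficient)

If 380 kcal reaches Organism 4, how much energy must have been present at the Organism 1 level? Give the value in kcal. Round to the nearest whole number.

Cumulative transfer efficiency: 0.14 × 0.13 × 0.06 = 0.001092
Organism 1 energy = 380 / 0.001092 = 347985 kcal

347985 kcal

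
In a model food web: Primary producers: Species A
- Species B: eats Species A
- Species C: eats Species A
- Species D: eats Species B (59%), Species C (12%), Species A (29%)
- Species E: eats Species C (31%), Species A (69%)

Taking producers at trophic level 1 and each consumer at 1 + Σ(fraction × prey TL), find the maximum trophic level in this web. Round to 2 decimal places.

Species B: 1 + 1 = 2
Species C: 1 + 1 = 2
Species D: 1 + (0.59×2 + 0.12×2 + 0.29×1) = 2.71
Species E: 1 + (0.31×2 + 0.69×1) = 2.31

2.71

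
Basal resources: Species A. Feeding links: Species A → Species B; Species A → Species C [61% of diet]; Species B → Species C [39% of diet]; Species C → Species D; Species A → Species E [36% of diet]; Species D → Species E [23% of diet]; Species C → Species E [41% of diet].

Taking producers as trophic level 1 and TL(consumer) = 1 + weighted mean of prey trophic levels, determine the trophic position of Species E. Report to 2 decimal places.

3.12

Species B: 1 + 1 = 2
Species C: 1 + (0.61×1 + 0.39×2) = 2.39
Species D: 1 + 2.39 = 3.39
Species E: 1 + (0.36×1 + 0.23×3.39 + 0.41×2.39) = 3.1196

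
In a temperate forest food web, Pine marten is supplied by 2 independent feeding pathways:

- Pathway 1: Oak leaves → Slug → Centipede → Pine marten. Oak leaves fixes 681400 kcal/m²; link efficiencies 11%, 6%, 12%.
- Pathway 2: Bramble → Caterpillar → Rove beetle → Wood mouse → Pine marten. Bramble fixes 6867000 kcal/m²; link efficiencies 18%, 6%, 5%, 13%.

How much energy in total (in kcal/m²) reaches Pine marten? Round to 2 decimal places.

Pathway 1: 681400 × 0.11 × 0.06 × 0.12 = 539.6688 kcal/m²
Pathway 2: 6867000 × 0.18 × 0.06 × 0.05 × 0.13 = 482.0634 kcal/m²
Total at Pine marten: 539.6688 + 482.0634 = 1021.7322 kcal/m²

1021.73 kcal/m²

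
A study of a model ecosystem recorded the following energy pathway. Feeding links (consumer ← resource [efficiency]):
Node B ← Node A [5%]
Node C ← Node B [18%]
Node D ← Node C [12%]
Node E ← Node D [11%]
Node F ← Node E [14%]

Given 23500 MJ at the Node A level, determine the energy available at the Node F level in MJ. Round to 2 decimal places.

0.39 MJ

Node B: 23500 × 0.05 = 1175 MJ
Node C: 1175 × 0.18 = 211.5 MJ
Node D: 211.5 × 0.12 = 25.38 MJ
Node E: 25.38 × 0.11 = 2.7918 MJ
Node F: 2.7918 × 0.14 = 0.390852 MJ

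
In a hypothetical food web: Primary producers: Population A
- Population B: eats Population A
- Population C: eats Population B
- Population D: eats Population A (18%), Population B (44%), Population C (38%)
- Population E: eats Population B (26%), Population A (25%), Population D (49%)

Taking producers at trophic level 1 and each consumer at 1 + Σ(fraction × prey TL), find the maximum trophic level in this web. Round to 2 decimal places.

3.34

Population B: 1 + 1 = 2
Population C: 1 + 2 = 3
Population D: 1 + (0.18×1 + 0.44×2 + 0.38×3) = 3.2
Population E: 1 + (0.26×2 + 0.25×1 + 0.49×3.2) = 3.338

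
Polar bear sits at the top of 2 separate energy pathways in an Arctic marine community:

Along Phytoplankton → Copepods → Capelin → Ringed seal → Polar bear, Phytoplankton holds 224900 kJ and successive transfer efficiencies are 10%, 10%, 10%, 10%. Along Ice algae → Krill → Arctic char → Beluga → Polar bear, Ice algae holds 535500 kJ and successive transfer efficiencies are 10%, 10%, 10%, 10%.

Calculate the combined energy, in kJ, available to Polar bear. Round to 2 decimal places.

Via Phytoplankton: 224900 × 0.1 × 0.1 × 0.1 × 0.1 = 22.49 kJ
Via Ice algae: 535500 × 0.1 × 0.1 × 0.1 × 0.1 = 53.55 kJ
Total at Polar bear: 22.49 + 53.55 = 76.04 kJ

76.04 kJ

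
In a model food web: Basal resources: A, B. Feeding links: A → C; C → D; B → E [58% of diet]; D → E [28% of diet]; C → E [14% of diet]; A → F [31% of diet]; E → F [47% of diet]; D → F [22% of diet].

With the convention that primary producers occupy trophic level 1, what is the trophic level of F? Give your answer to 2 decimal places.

C: 1 + 1 = 2
D: 1 + 2 = 3
E: 1 + (0.58×1 + 0.28×3 + 0.14×2) = 2.7
F: 1 + (0.31×1 + 0.47×2.7 + 0.22×3) = 3.239

3.24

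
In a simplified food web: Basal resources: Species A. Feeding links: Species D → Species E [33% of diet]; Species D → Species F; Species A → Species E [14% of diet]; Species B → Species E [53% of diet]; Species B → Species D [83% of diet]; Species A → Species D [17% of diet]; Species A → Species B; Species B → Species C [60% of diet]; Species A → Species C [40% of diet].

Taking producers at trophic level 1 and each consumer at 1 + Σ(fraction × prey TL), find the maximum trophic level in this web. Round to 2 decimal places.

Species B: 1 + 1 = 2
Species C: 1 + (0.4×1 + 0.6×2) = 2.6
Species D: 1 + (0.83×2 + 0.17×1) = 2.83
Species E: 1 + (0.53×2 + 0.33×2.83 + 0.14×1) = 3.1339
Species F: 1 + 2.83 = 3.83

3.83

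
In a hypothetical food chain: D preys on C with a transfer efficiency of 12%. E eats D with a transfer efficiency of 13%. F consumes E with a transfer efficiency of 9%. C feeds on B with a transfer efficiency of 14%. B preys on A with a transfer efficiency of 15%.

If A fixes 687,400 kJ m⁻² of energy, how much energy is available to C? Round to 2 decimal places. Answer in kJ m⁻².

14435.40 kJ m⁻²

B: 687400 × 0.15 = 103110 kJ m⁻²
C: 103110 × 0.14 = 14435.4 kJ m⁻²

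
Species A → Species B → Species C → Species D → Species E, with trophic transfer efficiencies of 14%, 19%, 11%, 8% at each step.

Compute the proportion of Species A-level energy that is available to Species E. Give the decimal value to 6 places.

0.000234

Product of link efficiencies: 0.14 × 0.19 × 0.11 × 0.08 = 0.00023408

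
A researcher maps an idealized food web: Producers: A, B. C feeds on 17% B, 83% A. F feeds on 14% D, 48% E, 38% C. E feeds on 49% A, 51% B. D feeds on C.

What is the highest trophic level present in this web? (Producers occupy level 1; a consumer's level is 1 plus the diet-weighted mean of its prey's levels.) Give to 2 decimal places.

C: 1 + (0.17×1 + 0.83×1) = 2
D: 1 + 2 = 3
E: 1 + (0.49×1 + 0.51×1) = 2
F: 1 + (0.14×3 + 0.48×2 + 0.38×2) = 3.14

3.14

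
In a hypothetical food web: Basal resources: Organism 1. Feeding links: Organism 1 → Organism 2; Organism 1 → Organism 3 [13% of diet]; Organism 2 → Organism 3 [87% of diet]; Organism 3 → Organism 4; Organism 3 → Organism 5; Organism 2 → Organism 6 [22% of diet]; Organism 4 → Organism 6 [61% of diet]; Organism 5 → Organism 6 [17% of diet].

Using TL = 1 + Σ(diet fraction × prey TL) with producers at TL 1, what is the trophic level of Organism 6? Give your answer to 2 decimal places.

Organism 2: 1 + 1 = 2
Organism 3: 1 + (0.13×1 + 0.87×2) = 2.87
Organism 4: 1 + 2.87 = 3.87
Organism 5: 1 + 2.87 = 3.87
Organism 6: 1 + (0.22×2 + 0.61×3.87 + 0.17×3.87) = 4.4586

4.46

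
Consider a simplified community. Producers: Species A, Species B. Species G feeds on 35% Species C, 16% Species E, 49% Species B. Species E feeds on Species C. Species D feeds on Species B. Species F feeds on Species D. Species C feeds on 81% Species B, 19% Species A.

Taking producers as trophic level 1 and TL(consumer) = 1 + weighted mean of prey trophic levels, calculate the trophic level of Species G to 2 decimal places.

2.67

Species C: 1 + (0.81×1 + 0.19×1) = 2
Species D: 1 + 1 = 2
Species E: 1 + 2 = 3
Species F: 1 + 2 = 3
Species G: 1 + (0.35×2 + 0.16×3 + 0.49×1) = 2.67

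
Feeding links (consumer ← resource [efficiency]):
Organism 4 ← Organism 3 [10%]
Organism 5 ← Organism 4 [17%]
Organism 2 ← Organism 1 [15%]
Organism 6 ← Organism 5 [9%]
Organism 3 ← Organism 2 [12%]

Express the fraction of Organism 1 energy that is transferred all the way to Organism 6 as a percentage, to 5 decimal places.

0.00275%

Product of link efficiencies: 0.15 × 0.12 × 0.1 × 0.17 × 0.09 = 0.00002754
As a percentage: 0.00002754 × 100 = 0.00275%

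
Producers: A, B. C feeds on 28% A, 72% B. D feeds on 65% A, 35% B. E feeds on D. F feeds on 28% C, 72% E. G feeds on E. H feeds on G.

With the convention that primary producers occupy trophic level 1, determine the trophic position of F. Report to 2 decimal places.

C: 1 + (0.28×1 + 0.72×1) = 2
D: 1 + (0.65×1 + 0.35×1) = 2
E: 1 + 2 = 3
F: 1 + (0.28×2 + 0.72×3) = 3.72
G: 1 + 3 = 4
H: 1 + 4 = 5

3.72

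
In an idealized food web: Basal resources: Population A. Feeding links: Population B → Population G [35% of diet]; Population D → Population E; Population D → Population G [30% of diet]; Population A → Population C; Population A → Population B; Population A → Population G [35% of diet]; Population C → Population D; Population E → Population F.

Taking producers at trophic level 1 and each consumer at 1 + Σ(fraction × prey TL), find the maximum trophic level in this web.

5

Population B: 1 + 1 = 2
Population C: 1 + 1 = 2
Population D: 1 + 2 = 3
Population E: 1 + 3 = 4
Population F: 1 + 4 = 5
Population G: 1 + (0.35×2 + 0.35×1 + 0.3×3) = 2.95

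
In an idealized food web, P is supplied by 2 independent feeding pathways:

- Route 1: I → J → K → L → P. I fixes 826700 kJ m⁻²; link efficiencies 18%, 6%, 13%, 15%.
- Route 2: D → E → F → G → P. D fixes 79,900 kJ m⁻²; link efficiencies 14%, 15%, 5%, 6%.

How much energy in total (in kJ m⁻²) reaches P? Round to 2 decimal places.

179.14 kJ m⁻²

Route 1: 826700 × 0.18 × 0.06 × 0.13 × 0.15 = 174.10302 kJ m⁻²
Route 2: 79900 × 0.14 × 0.15 × 0.05 × 0.06 = 5.0337 kJ m⁻²
Total at P: 174.10302 + 5.0337 = 179.13672 kJ m⁻²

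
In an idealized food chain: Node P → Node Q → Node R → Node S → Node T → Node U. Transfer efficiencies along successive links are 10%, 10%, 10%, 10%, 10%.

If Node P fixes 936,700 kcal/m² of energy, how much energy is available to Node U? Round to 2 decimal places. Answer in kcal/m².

Node Q: 936700 × 0.1 = 93670 kcal/m²
Node R: 93670 × 0.1 = 9367 kcal/m²
Node S: 9367 × 0.1 = 936.7 kcal/m²
Node T: 936.7 × 0.1 = 93.67 kcal/m²
Node U: 93.67 × 0.1 = 9.367 kcal/m²

9.37 kcal/m²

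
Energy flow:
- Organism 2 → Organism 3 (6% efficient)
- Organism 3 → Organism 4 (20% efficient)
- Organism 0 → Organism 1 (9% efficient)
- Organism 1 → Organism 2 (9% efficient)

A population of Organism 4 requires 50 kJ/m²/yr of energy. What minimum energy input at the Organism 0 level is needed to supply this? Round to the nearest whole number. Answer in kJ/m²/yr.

Cumulative transfer efficiency: 0.09 × 0.09 × 0.06 × 0.2 = 0.0000972
Organism 0 energy = 50 / 0.0000972 = 514403 kJ/m²/yr

514403 kJ/m²/yr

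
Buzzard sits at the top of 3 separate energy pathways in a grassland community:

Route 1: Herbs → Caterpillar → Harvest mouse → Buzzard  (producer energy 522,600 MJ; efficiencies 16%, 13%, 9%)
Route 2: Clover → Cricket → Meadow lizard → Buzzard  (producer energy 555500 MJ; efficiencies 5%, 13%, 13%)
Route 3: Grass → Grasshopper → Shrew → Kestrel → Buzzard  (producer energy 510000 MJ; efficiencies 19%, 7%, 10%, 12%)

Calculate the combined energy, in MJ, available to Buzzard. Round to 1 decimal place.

1529.1 MJ

Route 1: 522600 × 0.16 × 0.13 × 0.09 = 978.3072 MJ
Route 2: 555500 × 0.05 × 0.13 × 0.13 = 469.3975 MJ
Route 3: 510000 × 0.19 × 0.07 × 0.1 × 0.12 = 81.396 MJ
Total at Buzzard: 978.3072 + 469.3975 + 81.396 = 1529.1007 MJ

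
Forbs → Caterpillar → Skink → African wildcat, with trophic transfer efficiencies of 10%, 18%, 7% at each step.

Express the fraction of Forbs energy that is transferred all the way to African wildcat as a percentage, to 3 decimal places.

Product of link efficiencies: 0.1 × 0.18 × 0.07 = 0.00126
As a percentage: 0.00126 × 100 = 0.126%

0.126%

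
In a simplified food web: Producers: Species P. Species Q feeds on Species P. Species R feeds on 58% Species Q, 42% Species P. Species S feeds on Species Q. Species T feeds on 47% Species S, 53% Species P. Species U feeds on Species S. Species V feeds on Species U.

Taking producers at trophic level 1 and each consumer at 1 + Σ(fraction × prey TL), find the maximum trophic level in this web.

5

Species Q: 1 + 1 = 2
Species R: 1 + (0.58×2 + 0.42×1) = 2.58
Species S: 1 + 2 = 3
Species T: 1 + (0.47×3 + 0.53×1) = 2.94
Species U: 1 + 3 = 4
Species V: 1 + 4 = 5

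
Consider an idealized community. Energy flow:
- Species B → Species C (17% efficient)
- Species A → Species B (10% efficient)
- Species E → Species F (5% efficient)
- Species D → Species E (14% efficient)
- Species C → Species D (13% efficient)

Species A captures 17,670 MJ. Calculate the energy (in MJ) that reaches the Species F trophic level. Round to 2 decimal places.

0.27 MJ

Species B: 17670 × 0.1 = 1767 MJ
Species C: 1767 × 0.17 = 300.39 MJ
Species D: 300.39 × 0.13 = 39.0507 MJ
Species E: 39.0507 × 0.14 = 5.467098 MJ
Species F: 5.467098 × 0.05 = 0.2733549 MJ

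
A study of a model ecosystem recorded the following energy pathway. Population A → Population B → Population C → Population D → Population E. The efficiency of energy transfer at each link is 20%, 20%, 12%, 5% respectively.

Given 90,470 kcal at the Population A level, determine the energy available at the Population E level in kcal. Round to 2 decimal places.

Population B: 90470 × 0.2 = 18094 kcal
Population C: 18094 × 0.2 = 3618.8 kcal
Population D: 3618.8 × 0.12 = 434.256 kcal
Population E: 434.256 × 0.05 = 21.7128 kcal

21.71 kcal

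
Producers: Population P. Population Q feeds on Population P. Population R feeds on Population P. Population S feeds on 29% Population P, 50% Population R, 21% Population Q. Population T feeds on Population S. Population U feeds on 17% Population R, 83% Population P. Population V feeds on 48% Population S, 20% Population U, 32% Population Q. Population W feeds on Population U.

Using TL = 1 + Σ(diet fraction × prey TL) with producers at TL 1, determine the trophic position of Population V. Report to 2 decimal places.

Population Q: 1 + 1 = 2
Population R: 1 + 1 = 2
Population S: 1 + (0.29×1 + 0.5×2 + 0.21×2) = 2.71
Population T: 1 + 2.71 = 3.71
Population U: 1 + (0.17×2 + 0.83×1) = 2.17
Population V: 1 + (0.48×2.71 + 0.2×2.17 + 0.32×2) = 3.3748
Population W: 1 + 2.17 = 3.17

3.37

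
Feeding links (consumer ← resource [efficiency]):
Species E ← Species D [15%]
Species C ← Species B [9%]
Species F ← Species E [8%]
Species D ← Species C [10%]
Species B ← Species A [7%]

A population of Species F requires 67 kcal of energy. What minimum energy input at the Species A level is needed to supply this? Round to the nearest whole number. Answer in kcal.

Cumulative transfer efficiency: 0.07 × 0.09 × 0.1 × 0.15 × 0.08 = 0.00000756
Species A energy = 67 / 0.00000756 = 8862434 kcal

8862434 kcal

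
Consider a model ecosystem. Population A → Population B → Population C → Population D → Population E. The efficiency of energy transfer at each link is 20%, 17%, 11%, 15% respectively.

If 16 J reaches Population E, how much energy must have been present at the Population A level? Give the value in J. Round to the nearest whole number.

28520 J

Cumulative transfer efficiency: 0.2 × 0.17 × 0.11 × 0.15 = 0.000561
Population A energy = 16 / 0.000561 = 28520 J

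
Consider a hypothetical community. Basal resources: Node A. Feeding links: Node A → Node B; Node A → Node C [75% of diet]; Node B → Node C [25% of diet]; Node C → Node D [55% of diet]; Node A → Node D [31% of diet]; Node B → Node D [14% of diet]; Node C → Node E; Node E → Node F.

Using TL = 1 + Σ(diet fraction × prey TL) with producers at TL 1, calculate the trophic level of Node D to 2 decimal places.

2.83

Node B: 1 + 1 = 2
Node C: 1 + (0.75×1 + 0.25×2) = 2.25
Node D: 1 + (0.55×2.25 + 0.31×1 + 0.14×2) = 2.8275
Node E: 1 + 2.25 = 3.25
Node F: 1 + 3.25 = 4.25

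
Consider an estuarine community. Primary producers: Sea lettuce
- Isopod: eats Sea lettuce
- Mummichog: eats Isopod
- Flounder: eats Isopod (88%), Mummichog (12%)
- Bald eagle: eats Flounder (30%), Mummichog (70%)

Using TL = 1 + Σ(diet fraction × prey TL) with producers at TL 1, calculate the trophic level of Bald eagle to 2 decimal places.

Isopod: 1 + 1 = 2
Mummichog: 1 + 2 = 3
Flounder: 1 + (0.88×2 + 0.12×3) = 3.12
Bald eagle: 1 + (0.3×3.12 + 0.7×3) = 4.036

4.04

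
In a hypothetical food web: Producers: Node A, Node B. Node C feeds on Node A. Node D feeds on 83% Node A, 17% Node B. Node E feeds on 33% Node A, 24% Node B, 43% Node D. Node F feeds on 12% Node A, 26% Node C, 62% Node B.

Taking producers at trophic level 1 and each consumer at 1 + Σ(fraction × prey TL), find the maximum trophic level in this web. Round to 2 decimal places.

2.43

Node C: 1 + 1 = 2
Node D: 1 + (0.83×1 + 0.17×1) = 2
Node E: 1 + (0.33×1 + 0.24×1 + 0.43×2) = 2.43
Node F: 1 + (0.12×1 + 0.26×2 + 0.62×1) = 2.26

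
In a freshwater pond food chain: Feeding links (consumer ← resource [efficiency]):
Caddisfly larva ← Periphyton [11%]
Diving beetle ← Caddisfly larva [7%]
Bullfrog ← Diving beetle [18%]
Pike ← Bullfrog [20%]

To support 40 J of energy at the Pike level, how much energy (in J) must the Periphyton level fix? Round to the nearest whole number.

Cumulative transfer efficiency: 0.11 × 0.07 × 0.18 × 0.2 = 0.0002772
Periphyton energy = 40 / 0.0002772 = 144300 J

144300 J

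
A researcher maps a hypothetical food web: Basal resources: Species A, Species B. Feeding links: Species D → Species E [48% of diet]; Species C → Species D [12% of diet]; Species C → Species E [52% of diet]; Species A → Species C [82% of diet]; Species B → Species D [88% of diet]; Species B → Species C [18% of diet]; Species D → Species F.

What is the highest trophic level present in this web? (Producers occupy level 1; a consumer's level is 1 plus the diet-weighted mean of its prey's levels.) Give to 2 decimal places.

Species C: 1 + (0.18×1 + 0.82×1) = 2
Species D: 1 + (0.88×1 + 0.12×2) = 2.12
Species E: 1 + (0.48×2.12 + 0.52×2) = 3.0576
Species F: 1 + 2.12 = 3.12

3.12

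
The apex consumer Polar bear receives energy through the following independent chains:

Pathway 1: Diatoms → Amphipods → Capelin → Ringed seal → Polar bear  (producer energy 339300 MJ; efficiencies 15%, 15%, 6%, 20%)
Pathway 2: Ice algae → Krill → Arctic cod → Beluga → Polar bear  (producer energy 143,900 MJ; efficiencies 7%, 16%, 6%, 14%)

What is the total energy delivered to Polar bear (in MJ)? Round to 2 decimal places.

Pathway 1: 339300 × 0.15 × 0.15 × 0.06 × 0.2 = 91.611 MJ
Pathway 2: 143900 × 0.07 × 0.16 × 0.06 × 0.14 = 13.538112 MJ
Total at Polar bear: 91.611 + 13.538112 = 105.149112 MJ

105.15 MJ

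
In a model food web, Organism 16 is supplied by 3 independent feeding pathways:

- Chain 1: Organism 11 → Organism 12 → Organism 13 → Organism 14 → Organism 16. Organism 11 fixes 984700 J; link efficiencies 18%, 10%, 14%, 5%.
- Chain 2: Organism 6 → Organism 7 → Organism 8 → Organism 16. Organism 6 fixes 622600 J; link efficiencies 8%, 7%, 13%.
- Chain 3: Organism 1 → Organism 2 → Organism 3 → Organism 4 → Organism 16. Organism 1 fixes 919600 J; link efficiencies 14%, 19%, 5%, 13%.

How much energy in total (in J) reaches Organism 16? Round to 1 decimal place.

736.3 J

Chain 1: 984700 × 0.18 × 0.1 × 0.14 × 0.05 = 124.0722 J
Chain 2: 622600 × 0.08 × 0.07 × 0.13 = 453.2528 J
Chain 3: 919600 × 0.14 × 0.19 × 0.05 × 0.13 = 158.99884 J
Total at Organism 16: 124.0722 + 453.2528 + 158.99884 = 736.32384 J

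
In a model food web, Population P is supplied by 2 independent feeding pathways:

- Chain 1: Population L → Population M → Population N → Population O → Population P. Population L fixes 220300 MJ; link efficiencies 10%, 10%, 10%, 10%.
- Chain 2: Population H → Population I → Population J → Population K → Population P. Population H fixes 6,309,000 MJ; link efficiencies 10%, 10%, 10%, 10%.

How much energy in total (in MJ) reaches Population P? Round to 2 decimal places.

Chain 1: 220300 × 0.1 × 0.1 × 0.1 × 0.1 = 22.03 MJ
Chain 2: 6309000 × 0.1 × 0.1 × 0.1 × 0.1 = 630.9 MJ
Total at Population P: 22.03 + 630.9 = 652.93 MJ

652.93 MJ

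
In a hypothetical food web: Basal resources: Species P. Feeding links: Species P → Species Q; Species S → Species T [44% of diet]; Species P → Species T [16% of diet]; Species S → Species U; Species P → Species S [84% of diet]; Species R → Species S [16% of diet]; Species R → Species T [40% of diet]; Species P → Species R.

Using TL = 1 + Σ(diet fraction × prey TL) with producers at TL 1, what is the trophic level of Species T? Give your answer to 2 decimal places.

Species Q: 1 + 1 = 2
Species R: 1 + 1 = 2
Species S: 1 + (0.16×2 + 0.84×1) = 2.16
Species T: 1 + (0.16×1 + 0.4×2 + 0.44×2.16) = 2.9104
Species U: 1 + 2.16 = 3.16

2.91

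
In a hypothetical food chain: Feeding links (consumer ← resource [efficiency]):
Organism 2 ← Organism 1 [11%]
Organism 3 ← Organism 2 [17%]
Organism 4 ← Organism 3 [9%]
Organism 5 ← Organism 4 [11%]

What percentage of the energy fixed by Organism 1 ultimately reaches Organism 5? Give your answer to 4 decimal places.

0.0185%

Product of link efficiencies: 0.11 × 0.17 × 0.09 × 0.11 = 0.00018513
As a percentage: 0.00018513 × 100 = 0.0185%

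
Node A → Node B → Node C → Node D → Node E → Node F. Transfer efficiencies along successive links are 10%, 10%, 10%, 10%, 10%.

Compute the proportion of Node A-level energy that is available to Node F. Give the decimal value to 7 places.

Product of link efficiencies: 0.1 × 0.1 × 0.1 × 0.1 × 0.1 = 0.00001

0.0000100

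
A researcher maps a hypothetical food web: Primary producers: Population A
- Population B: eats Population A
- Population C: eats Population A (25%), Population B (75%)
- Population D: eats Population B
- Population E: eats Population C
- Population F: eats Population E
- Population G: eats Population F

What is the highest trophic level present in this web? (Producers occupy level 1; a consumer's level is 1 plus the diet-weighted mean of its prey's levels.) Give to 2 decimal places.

Population B: 1 + 1 = 2
Population C: 1 + (0.25×1 + 0.75×2) = 2.75
Population D: 1 + 2 = 3
Population E: 1 + 2.75 = 3.75
Population F: 1 + 3.75 = 4.75
Population G: 1 + 4.75 = 5.75

5.75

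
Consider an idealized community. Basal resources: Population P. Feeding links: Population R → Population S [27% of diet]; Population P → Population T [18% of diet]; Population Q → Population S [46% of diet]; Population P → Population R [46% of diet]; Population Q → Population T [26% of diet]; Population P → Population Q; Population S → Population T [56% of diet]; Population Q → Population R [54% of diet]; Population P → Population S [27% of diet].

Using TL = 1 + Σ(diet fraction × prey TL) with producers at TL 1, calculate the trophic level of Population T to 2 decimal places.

3.31

Population Q: 1 + 1 = 2
Population R: 1 + (0.46×1 + 0.54×2) = 2.54
Population S: 1 + (0.27×1 + 0.46×2 + 0.27×2.54) = 2.8758
Population T: 1 + (0.56×2.8758 + 0.18×1 + 0.26×2) = 3.310448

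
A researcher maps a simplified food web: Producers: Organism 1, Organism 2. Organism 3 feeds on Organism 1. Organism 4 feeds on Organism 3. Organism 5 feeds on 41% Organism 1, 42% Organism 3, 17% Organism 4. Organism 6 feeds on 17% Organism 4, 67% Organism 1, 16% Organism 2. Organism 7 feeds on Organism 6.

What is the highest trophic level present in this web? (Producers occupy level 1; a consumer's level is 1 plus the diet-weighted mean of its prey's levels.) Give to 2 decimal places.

Organism 3: 1 + 1 = 2
Organism 4: 1 + 2 = 3
Organism 5: 1 + (0.41×1 + 0.42×2 + 0.17×3) = 2.76
Organism 6: 1 + (0.17×3 + 0.67×1 + 0.16×1) = 2.34
Organism 7: 1 + 2.34 = 3.34

3.34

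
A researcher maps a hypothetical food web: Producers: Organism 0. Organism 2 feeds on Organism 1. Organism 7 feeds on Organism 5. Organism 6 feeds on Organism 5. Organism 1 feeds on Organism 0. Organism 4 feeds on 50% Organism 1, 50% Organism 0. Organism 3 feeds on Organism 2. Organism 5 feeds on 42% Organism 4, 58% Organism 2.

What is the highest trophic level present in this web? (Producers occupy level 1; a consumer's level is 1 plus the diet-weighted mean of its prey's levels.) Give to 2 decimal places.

Organism 1: 1 + 1 = 2
Organism 2: 1 + 2 = 3
Organism 3: 1 + 3 = 4
Organism 4: 1 + (0.5×2 + 0.5×1) = 2.5
Organism 5: 1 + (0.42×2.5 + 0.58×3) = 3.79
Organism 6: 1 + 3.79 = 4.79
Organism 7: 1 + 3.79 = 4.79

4.79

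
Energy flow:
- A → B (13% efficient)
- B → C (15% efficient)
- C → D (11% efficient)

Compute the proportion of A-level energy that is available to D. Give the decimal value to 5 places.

Product of link efficiencies: 0.13 × 0.15 × 0.11 = 0.002145

0.00215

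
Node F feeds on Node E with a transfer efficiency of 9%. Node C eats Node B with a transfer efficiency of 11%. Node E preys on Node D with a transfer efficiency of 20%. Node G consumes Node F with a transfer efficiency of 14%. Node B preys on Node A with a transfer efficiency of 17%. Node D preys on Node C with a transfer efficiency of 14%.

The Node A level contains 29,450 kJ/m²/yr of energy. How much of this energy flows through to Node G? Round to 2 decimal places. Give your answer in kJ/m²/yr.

0.19 kJ/m²/yr

Node B: 29450 × 0.17 = 5006.5 kJ/m²/yr
Node C: 5006.5 × 0.11 = 550.715 kJ/m²/yr
Node D: 550.715 × 0.14 = 77.1001 kJ/m²/yr
Node E: 77.1001 × 0.2 = 15.42002 kJ/m²/yr
Node F: 15.42002 × 0.09 = 1.3878018 kJ/m²/yr
Node G: 1.3878018 × 0.14 = 0.194292252 kJ/m²/yr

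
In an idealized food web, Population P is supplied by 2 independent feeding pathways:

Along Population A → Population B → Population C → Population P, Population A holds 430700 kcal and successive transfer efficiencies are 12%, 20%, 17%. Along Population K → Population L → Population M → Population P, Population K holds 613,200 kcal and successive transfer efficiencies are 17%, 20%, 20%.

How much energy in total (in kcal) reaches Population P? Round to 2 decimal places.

Via Population A: 430700 × 0.12 × 0.2 × 0.17 = 1757.256 kcal
Via Population K: 613200 × 0.17 × 0.2 × 0.2 = 4169.76 kcal
Total at Population P: 1757.256 + 4169.76 = 5927.016 kcal

5927.02 kcal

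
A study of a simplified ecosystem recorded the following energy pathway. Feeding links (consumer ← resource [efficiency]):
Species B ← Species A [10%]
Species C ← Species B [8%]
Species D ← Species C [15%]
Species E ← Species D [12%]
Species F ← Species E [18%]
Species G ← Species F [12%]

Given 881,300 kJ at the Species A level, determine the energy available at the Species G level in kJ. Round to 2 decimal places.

Species B: 881300 × 0.1 = 88130 kJ
Species C: 88130 × 0.08 = 7050.4 kJ
Species D: 7050.4 × 0.15 = 1057.56 kJ
Species E: 1057.56 × 0.12 = 126.9072 kJ
Species F: 126.9072 × 0.18 = 22.843296 kJ
Species G: 22.843296 × 0.12 = 2.74119552 kJ

2.74 kJ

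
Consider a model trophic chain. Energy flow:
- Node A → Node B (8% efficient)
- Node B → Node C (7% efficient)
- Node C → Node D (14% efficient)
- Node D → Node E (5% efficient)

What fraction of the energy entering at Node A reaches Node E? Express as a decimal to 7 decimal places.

Product of link efficiencies: 0.08 × 0.07 × 0.14 × 0.05 = 0.0000392

0.0000392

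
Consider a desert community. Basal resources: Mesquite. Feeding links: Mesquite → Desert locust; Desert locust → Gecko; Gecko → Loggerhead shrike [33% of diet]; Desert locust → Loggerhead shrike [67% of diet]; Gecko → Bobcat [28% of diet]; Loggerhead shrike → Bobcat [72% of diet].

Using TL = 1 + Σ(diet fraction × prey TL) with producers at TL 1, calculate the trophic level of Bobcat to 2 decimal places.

4.24

Desert locust: 1 + 1 = 2
Gecko: 1 + 2 = 3
Loggerhead shrike: 1 + (0.33×3 + 0.67×2) = 3.33
Bobcat: 1 + (0.28×3 + 0.72×3.33) = 4.2376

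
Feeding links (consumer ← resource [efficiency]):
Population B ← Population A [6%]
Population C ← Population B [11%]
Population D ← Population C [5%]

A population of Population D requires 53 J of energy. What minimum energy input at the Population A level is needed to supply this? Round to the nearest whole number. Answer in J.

160606 J

Cumulative transfer efficiency: 0.06 × 0.11 × 0.05 = 0.00033
Population A energy = 53 / 0.00033 = 160606 J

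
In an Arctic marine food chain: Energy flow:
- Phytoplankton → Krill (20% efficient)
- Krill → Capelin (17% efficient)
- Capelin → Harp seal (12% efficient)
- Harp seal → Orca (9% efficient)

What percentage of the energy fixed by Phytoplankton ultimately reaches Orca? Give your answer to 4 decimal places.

Product of link efficiencies: 0.2 × 0.17 × 0.12 × 0.09 = 0.0003672
As a percentage: 0.0003672 × 100 = 0.0367%

0.0367%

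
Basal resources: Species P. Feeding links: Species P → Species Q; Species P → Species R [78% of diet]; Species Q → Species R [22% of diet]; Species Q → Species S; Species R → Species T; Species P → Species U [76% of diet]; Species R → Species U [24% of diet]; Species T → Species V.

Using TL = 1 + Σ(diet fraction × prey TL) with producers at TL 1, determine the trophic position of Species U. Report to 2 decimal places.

2.29

Species Q: 1 + 1 = 2
Species R: 1 + (0.78×1 + 0.22×2) = 2.22
Species S: 1 + 2 = 3
Species T: 1 + 2.22 = 3.22
Species U: 1 + (0.76×1 + 0.24×2.22) = 2.2928
Species V: 1 + 3.22 = 4.22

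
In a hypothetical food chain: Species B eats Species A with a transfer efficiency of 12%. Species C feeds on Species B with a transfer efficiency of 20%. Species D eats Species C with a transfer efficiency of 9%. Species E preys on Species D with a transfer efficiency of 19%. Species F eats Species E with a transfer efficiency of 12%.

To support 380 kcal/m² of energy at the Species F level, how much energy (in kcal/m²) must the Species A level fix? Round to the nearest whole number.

7716049 kcal/m²

Cumulative transfer efficiency: 0.12 × 0.2 × 0.09 × 0.19 × 0.12 = 0.000049248
Species A energy = 380 / 0.000049248 = 7716049 kcal/m²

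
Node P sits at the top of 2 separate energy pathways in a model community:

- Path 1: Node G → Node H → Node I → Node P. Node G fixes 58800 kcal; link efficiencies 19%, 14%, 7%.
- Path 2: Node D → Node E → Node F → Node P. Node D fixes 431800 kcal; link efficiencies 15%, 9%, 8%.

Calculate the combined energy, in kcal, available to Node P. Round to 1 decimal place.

Path 1: 58800 × 0.19 × 0.14 × 0.07 = 109.4856 kcal
Path 2: 431800 × 0.15 × 0.09 × 0.08 = 466.344 kcal
Total at Node P: 109.4856 + 466.344 = 575.8296 kcal

575.8 kcal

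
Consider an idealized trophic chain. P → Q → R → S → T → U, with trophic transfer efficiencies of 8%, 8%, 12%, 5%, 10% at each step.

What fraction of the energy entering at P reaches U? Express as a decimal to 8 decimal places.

0.00000384

Product of link efficiencies: 0.08 × 0.08 × 0.12 × 0.05 × 0.1 = 0.00000384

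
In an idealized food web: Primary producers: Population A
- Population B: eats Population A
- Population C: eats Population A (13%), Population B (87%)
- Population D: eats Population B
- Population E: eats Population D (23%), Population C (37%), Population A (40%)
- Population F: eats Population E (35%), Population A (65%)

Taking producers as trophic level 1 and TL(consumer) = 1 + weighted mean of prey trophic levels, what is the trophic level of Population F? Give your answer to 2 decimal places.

2.75

Population B: 1 + 1 = 2
Population C: 1 + (0.13×1 + 0.87×2) = 2.87
Population D: 1 + 2 = 3
Population E: 1 + (0.23×3 + 0.37×2.87 + 0.4×1) = 3.1519
Population F: 1 + (0.35×3.1519 + 0.65×1) = 2.753165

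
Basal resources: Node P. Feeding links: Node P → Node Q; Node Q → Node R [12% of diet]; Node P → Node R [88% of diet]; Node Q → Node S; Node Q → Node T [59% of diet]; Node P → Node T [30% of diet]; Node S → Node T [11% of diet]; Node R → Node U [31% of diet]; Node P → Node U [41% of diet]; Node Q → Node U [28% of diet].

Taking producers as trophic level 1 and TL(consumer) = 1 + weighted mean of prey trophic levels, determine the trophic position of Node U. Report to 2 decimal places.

2.63

Node Q: 1 + 1 = 2
Node R: 1 + (0.12×2 + 0.88×1) = 2.12
Node S: 1 + 2 = 3
Node T: 1 + (0.59×2 + 0.3×1 + 0.11×3) = 2.81
Node U: 1 + (0.31×2.12 + 0.41×1 + 0.28×2) = 2.6272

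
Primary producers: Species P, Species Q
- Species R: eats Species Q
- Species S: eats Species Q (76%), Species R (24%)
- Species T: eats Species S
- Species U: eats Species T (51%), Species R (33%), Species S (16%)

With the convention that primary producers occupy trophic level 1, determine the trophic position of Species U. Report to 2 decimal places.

3.67

Species R: 1 + 1 = 2
Species S: 1 + (0.76×1 + 0.24×2) = 2.24
Species T: 1 + 2.24 = 3.24
Species U: 1 + (0.51×3.24 + 0.33×2 + 0.16×2.24) = 3.6708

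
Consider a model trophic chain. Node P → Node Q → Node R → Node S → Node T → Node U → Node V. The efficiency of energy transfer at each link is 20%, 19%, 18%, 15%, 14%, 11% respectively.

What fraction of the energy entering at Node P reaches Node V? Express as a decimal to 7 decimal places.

Product of link efficiencies: 0.2 × 0.19 × 0.18 × 0.15 × 0.14 × 0.11 = 0.0000158004

0.0000158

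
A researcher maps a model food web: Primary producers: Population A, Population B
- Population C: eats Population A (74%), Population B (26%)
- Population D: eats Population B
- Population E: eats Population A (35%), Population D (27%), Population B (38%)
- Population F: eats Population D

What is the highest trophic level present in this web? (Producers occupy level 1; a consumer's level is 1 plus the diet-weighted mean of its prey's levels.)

3

Population C: 1 + (0.74×1 + 0.26×1) = 2
Population D: 1 + 1 = 2
Population E: 1 + (0.35×1 + 0.27×2 + 0.38×1) = 2.27
Population F: 1 + 2 = 3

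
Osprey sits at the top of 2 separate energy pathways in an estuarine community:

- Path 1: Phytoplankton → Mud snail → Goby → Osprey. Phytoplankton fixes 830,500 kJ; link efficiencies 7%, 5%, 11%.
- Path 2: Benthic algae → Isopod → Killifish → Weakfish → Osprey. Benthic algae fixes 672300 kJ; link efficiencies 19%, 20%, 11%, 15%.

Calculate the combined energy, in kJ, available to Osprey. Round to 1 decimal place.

Path 1: 830500 × 0.07 × 0.05 × 0.11 = 319.7425 kJ
Path 2: 672300 × 0.19 × 0.2 × 0.11 × 0.15 = 421.5321 kJ
Total at Osprey: 319.7425 + 421.5321 = 741.2746 kJ

741.3 kJ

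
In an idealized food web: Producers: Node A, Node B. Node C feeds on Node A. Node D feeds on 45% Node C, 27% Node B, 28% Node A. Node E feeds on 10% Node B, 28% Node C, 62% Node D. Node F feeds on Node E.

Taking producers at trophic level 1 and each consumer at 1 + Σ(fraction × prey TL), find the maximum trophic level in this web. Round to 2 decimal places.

Node C: 1 + 1 = 2
Node D: 1 + (0.45×2 + 0.27×1 + 0.28×1) = 2.45
Node E: 1 + (0.1×1 + 0.28×2 + 0.62×2.45) = 3.179
Node F: 1 + 3.179 = 4.179

4.18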